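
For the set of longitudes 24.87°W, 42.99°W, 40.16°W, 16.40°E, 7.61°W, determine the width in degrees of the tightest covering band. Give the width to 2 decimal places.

Sort the longitudes: -42.99°, -40.16°, -24.87°, -7.61°, +16.40°.
Eastward gaps between consecutive values (wrapping around): 2.83°, 15.29°, 17.26°, 24.01°, 300.61°.
Largest gap = 300.61° ⇒ minimal covering band is its complement: 360° − 300.61° = 59.39°.
Band runs from -42.99° eastward to +16.40°.

59.39°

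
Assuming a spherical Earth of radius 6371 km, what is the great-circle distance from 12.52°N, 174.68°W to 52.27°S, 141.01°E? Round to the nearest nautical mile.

Δλ = 141.01 − -174.68 = 315.69°; wrapped into (−180°, 180°]: -44.31°.
Δφ = -52.27 − 12.52 = -64.79°.
a = sin²(Δφ/2) + cos φ₁ · cos φ₂ · sin²(Δλ/2) = 0.371989.
c = 2·atan2(√a, √(1−a)) = 1.31189 rad → d = 6371·c ≈ 8358.06 km ≈ 4512.99 nmi.

4513 nmi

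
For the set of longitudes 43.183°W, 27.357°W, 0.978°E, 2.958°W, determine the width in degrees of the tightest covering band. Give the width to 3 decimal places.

44.161°

Sort the longitudes: -43.183°, -27.357°, -2.958°, +0.978°.
Eastward gaps between consecutive values (wrapping around): 15.826°, 24.399°, 3.936°, 315.839°.
Largest gap = 315.839° ⇒ minimal covering band is its complement: 360° − 315.839° = 44.161°.
Band runs from -43.183° eastward to +0.978°.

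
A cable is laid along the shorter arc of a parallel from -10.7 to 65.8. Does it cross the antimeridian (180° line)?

Signed shortest Δλ = ((65.8 − -10.7 + 180) mod 360) − 180 = 76.5°.
Going east by 76.5° from -10.7° reaches +65.8° without touching 180°.

No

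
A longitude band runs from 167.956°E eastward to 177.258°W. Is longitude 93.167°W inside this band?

Band width going east from +167.956° to -177.258°: ((-177.258 − 167.956) mod 360) = 14.786°.
Offset of -93.167° east of the west edge: ((-93.167 − 167.956) mod 360) = 98.877°.
98.877° > 14.786° ⇒ outside.

No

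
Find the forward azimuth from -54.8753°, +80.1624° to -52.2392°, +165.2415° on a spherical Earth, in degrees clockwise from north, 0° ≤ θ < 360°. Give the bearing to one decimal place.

124.0°

Δλ = 165.2415 − 80.1624 = 85.0791°.
θ = atan2( sin Δλ · cos φ₂ , cos φ₁ · sin φ₂ − sin φ₁ · cos φ₂ · cos Δλ )
  = atan2(0.61011, -0.41190) = 124.024° → normalised to [0°, 360°): 124.024°.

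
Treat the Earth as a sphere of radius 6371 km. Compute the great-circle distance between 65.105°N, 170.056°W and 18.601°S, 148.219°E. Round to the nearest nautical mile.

5375 nmi

Δλ = 148.219 − -170.056 = 318.275°; wrapped into (−180°, 180°]: -41.725°.
Δφ = -18.601 − 65.105 = -83.706°.
a = sin²(Δφ/2) + cos φ₁ · cos φ₂ · sin²(Δλ/2) = 0.495784.
c = 2·atan2(√a, √(1−a)) = 1.56236 rad → d = 6371·c ≈ 9953.83 km ≈ 5374.64 nmi.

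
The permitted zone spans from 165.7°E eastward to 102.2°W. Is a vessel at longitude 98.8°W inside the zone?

Band width going east from +165.7° to -102.2°: ((-102.2 − 165.7) mod 360) = 92.1°.
Offset of -98.8° east of the west edge: ((-98.8 − 165.7) mod 360) = 95.5°.
95.5° > 92.1° ⇒ outside.

No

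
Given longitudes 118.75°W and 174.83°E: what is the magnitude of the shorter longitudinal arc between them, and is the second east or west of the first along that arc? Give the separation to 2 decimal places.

66.42° west

Raw difference: 174.83 − -118.75 = 293.58°.
Normalise into (−180°, 180°]: 293.58° − 360° = -66.42°.
Negative ⇒ the second point lies to the west; separation 66.42°.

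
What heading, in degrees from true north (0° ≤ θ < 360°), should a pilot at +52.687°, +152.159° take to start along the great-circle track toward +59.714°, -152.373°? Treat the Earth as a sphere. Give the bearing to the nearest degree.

55°

Δλ = -152.373 − 152.159 = -304.532°; wrapped into (−180°, 180°]: 55.468°.
θ = atan2( sin Δλ · cos φ₂ , cos φ₁ · sin φ₂ − sin φ₁ · cos φ₂ · cos Δλ )
  = atan2(0.41546, 0.29607) = 54.525° → normalised to [0°, 360°): 54.525°.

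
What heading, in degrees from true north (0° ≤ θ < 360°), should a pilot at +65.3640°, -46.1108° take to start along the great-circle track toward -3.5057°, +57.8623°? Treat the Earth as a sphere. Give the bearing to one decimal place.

Δλ = 57.8623 − -46.1108 = 103.9731°.
θ = atan2( sin Δλ · cos φ₂ , cos φ₁ · sin φ₂ − sin φ₁ · cos φ₂ · cos Δλ )
  = atan2(0.96859, 0.19359) = 78.698° → normalised to [0°, 360°): 78.698°.

78.7°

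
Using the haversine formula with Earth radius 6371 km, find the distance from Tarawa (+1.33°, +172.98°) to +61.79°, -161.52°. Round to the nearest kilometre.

Δλ = -161.52 − 172.98 = -334.50°; wrapped into (−180°, 180°]: 25.50°.
Δφ = 61.79 − 1.33 = 60.46°.
a = sin²(Δφ/2) + cos φ₁ · cos φ₂ · sin²(Δλ/2) = 0.276502.
c = 2·atan2(√a, √(1−a)) = 1.10739 rad → d = 6371·c ≈ 7055.20 km.

7055 km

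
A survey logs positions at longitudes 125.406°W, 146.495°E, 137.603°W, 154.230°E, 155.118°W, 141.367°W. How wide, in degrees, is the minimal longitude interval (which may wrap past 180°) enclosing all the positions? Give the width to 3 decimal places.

Sort the longitudes: -155.118°, -141.367°, -137.603°, -125.406°, +146.495°, +154.230°.
Eastward gaps between consecutive values (wrapping around): 13.751°, 3.764°, 12.197°, 271.901°, 7.735°, 50.652°.
Largest gap = 271.901° ⇒ minimal covering band is its complement: 360° − 271.901° = 88.099°.
Band runs from +146.495° eastward to -125.406°, crossing the antimeridian.

88.099°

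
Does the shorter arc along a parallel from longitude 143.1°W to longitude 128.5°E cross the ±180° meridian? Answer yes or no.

Naïve |128.5 − -143.1| = 271.6° > 180°, so the shorter arc goes the other way round — across 180°.
Signed shortest Δλ = ((128.5 − -143.1 + 180) mod 360) − 180 = -88.4°.
Going west by 88.4° from -143.1° passes through 180° before reaching +128.5°.

Yes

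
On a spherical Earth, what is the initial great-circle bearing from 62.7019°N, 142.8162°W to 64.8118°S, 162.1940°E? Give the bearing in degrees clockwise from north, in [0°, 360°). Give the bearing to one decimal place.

208.9°

Δλ = 162.1940 − -142.8162 = 305.0102°; wrapped into (−180°, 180°]: -54.9898°.
θ = atan2( sin Δλ · cos φ₂ , cos φ₁ · sin φ₂ − sin φ₁ · cos φ₂ · cos Δλ )
  = atan2(-0.34858, -0.63199) = -151.121° → normalised to [0°, 360°): 208.879°.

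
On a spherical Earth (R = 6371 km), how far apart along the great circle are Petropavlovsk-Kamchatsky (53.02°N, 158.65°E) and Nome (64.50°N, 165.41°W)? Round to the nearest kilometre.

2386 km

Δλ = -165.41 − 158.65 = -324.06°; wrapped into (−180°, 180°]: 35.94°.
Δφ = 64.50 − 53.02 = 11.48°.
a = sin²(Δφ/2) + cos φ₁ · cos φ₂ · sin²(Δλ/2) = 0.034652.
c = 2·atan2(√a, √(1−a)) = 0.37449 rad → d = 6371·c ≈ 2385.86 km.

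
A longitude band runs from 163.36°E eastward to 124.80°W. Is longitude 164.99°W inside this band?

Yes

Band width going east from +163.36° to -124.80°: ((-124.80 − 163.36) mod 360) = 71.84°.
Offset of -164.99° east of the west edge: ((-164.99 − 163.36) mod 360) = 31.65°.
31.65° ≤ 71.84° ⇒ inside.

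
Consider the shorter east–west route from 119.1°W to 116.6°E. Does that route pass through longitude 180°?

Naïve |116.6 − -119.1| = 235.7° > 180°, so the shorter arc goes the other way round — across 180°.
Signed shortest Δλ = ((116.6 − -119.1 + 180) mod 360) − 180 = -124.3°.
Going west by 124.3° from -119.1° passes through 180° before reaching +116.6°.

Yes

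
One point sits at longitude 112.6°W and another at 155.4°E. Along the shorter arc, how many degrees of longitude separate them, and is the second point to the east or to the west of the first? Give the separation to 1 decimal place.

Raw difference: 155.4 − -112.6 = 268.0°.
Normalise into (−180°, 180°]: 268.0° − 360° = -92.0°.
Negative ⇒ the second point lies to the west; separation 92.0°.

92.0° west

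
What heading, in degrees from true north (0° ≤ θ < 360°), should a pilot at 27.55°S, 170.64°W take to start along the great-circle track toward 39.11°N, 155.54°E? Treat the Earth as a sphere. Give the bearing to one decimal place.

Δλ = 155.54 − -170.64 = 326.18°; wrapped into (−180°, 180°]: -33.82°.
θ = atan2( sin Δλ · cos φ₂ , cos φ₁ · sin φ₂ − sin φ₁ · cos φ₂ · cos Δλ )
  = atan2(-0.43188, 0.85744) = -26.733° → normalised to [0°, 360°): 333.267°.

333.3°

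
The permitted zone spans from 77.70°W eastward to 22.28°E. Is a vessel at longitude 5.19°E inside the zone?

Band width going east from -77.70° to +22.28°: ((22.28 − -77.70) mod 360) = 99.98°.
Offset of +5.19° east of the west edge: ((5.19 − -77.70) mod 360) = 82.89°.
82.89° ≤ 99.98° ⇒ inside.

Yes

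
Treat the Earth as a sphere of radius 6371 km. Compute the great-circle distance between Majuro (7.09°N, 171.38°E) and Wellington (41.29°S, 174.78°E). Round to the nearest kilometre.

Δλ = 174.78 − 171.38 = 3.40°.
Δφ = -41.29 − 7.09 = -48.38°.
a = sin²(Δφ/2) + cos φ₁ · cos φ₂ · sin²(Δλ/2) = 0.168563.
c = 2·atan2(√a, √(1−a)) = 0.84614 rad → d = 6371·c ≈ 5390.79 km.

5391 km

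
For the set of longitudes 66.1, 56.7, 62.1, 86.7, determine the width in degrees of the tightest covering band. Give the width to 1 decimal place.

30.0°

Sort the longitudes: +56.7°, +62.1°, +66.1°, +86.7°.
Eastward gaps between consecutive values (wrapping around): 5.4°, 4.0°, 20.6°, 330.0°.
Largest gap = 330.0° ⇒ minimal covering band is its complement: 360° − 330.0° = 30.0°.
Band runs from +56.7° eastward to +86.7°.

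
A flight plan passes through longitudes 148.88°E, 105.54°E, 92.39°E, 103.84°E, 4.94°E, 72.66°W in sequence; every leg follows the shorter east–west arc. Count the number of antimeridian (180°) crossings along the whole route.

0

Leg 1: +148.88° → +105.54°, shortest Δλ = -43.34° (west) — does not cross 180°.
Leg 2: +105.54° → +92.39°, shortest Δλ = -13.15° (west) — does not cross 180°.
Leg 3: +92.39° → +103.84°, shortest Δλ = 11.45° (east) — does not cross 180°.
Leg 4: +103.84° → +4.94°, shortest Δλ = -98.9° (west) — does not cross 180°.
Leg 5: +4.94° → -72.66°, shortest Δλ = -77.6° (west) — does not cross 180°.
Total crossings: 0.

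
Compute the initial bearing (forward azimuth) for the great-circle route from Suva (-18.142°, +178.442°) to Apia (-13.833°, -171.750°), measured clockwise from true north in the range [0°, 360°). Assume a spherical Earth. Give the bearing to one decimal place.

Δλ = -171.750 − 178.442 = -350.192°; wrapped into (−180°, 180°]: 9.808°.
θ = atan2( sin Δλ · cos φ₂ , cos φ₁ · sin φ₂ − sin φ₁ · cos φ₂ · cos Δλ )
  = atan2(0.16541, 0.07072) = 66.852° → normalised to [0°, 360°): 66.852°.

66.9°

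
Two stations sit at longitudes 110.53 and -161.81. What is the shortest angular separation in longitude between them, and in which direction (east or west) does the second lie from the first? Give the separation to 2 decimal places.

Raw difference: -161.81 − 110.53 = -272.34°.
Normalise into (−180°, 180°]: -272.34° + 360° = 87.66°.
Positive ⇒ the second point lies to the east; separation 87.66°.

87.66° east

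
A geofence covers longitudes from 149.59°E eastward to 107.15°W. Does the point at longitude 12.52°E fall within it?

Band width going east from +149.59° to -107.15°: ((-107.15 − 149.59) mod 360) = 103.26°.
Offset of +12.52° east of the west edge: ((12.52 − 149.59) mod 360) = 222.93°.
222.93° > 103.26° ⇒ outside.

No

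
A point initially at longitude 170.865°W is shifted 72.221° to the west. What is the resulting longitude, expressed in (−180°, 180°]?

Start at -170.865°; shift −72.221° → -243.086°.
-243.086° lies outside (−180°, 180°]; add 360° → +116.914°.

116.914°E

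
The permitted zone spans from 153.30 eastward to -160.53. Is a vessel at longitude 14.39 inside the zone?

No

Band width going east from +153.30° to -160.53°: ((-160.53 − 153.30) mod 360) = 46.17°.
Offset of +14.39° east of the west edge: ((14.39 − 153.30) mod 360) = 221.09°.
221.09° > 46.17° ⇒ outside.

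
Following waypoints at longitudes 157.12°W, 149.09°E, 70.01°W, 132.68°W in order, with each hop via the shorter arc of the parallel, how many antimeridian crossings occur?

Leg 1: -157.12° → +149.09°, shortest Δλ = -53.79° (west) — crosses 180°.
Leg 2: +149.09° → -70.01°, shortest Δλ = 140.9° (east) — crosses 180°.
Leg 3: -70.01° → -132.68°, shortest Δλ = -62.67° (west) — does not cross 180°.
Total crossings: 2.

2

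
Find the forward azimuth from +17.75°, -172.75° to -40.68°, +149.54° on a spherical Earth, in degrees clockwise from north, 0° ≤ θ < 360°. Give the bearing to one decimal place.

210.0°

Δλ = 149.54 − -172.75 = 322.29°; wrapped into (−180°, 180°]: -37.71°.
θ = atan2( sin Δλ · cos φ₂ , cos φ₁ · sin φ₂ − sin φ₁ · cos φ₂ · cos Δλ )
  = atan2(-0.46386, -0.80371) = -150.008° → normalised to [0°, 360°): 209.992°.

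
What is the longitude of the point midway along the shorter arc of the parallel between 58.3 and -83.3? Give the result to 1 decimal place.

-12.5°

Signed shortest Δλ from +58.3° to -83.3° is -141.6°.
Midpoint longitude = +58.3° + (-141.6°)/2 = +58.3° − 70.8° = -12.5°.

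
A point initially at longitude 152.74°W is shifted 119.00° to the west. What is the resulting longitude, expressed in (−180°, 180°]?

88.26°E

Start at -152.74°; shift −119.00° → -271.74°.
-271.74° lies outside (−180°, 180°]; add 360° → +88.26°.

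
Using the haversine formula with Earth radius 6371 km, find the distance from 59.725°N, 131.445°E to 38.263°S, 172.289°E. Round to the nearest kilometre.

11521 km

Δλ = 172.289 − 131.445 = 40.844°.
Δφ = -38.263 − 59.725 = -97.988°.
a = sin²(Δφ/2) + cos φ₁ · cos φ₂ · sin²(Δλ/2) = 0.617679.
c = 2·atan2(√a, √(1−a)) = 1.80838 rad → d = 6371·c ≈ 11521.20 km.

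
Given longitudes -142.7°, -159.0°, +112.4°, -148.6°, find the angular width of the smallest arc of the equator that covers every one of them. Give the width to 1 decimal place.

Sort the longitudes: -159.0°, -148.6°, -142.7°, +112.4°.
Eastward gaps between consecutive values (wrapping around): 10.4°, 5.9°, 255.1°, 88.6°.
Largest gap = 255.1° ⇒ minimal covering band is its complement: 360° − 255.1° = 104.9°.
Band runs from +112.4° eastward to -142.7°, crossing the antimeridian.

104.9°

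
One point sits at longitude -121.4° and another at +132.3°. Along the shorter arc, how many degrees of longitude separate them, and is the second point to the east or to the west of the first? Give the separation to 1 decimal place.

Raw difference: 132.3 − -121.4 = 253.7°.
Normalise into (−180°, 180°]: 253.7° − 360° = -106.3°.
Negative ⇒ the second point lies to the west; separation 106.3°.

106.3° west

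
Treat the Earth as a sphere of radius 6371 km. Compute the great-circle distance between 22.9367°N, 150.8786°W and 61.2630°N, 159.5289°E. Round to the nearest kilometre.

Δλ = 159.5289 − -150.8786 = 310.4075°; wrapped into (−180°, 180°]: -49.5925°.
Δφ = 61.2630 − 22.9367 = 38.3263°.
a = sin²(Δφ/2) + cos φ₁ · cos φ₂ · sin²(Δλ/2) = 0.185634.
c = 2·atan2(√a, √(1−a)) = 0.89088 rad → d = 6371·c ≈ 5675.77 km.

5676 km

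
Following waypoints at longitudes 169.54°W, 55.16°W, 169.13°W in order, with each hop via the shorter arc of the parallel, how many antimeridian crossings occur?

Leg 1: -169.54° → -55.16°, shortest Δλ = 114.38° (east) — does not cross 180°.
Leg 2: -55.16° → -169.13°, shortest Δλ = -113.97° (west) — does not cross 180°.
Total crossings: 0.

0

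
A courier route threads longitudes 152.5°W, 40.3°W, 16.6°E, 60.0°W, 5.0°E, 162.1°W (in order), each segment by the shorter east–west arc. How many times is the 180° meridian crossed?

0

Leg 1: -152.5° → -40.3°, shortest Δλ = 112.2° (east) — does not cross 180°.
Leg 2: -40.3° → +16.6°, shortest Δλ = 56.9° (east) — does not cross 180°.
Leg 3: +16.6° → -60.0°, shortest Δλ = -76.6° (west) — does not cross 180°.
Leg 4: -60.0° → +5.0°, shortest Δλ = 65.0° (east) — does not cross 180°.
Leg 5: +5.0° → -162.1°, shortest Δλ = -167.1° (west) — does not cross 180°.
Total crossings: 0.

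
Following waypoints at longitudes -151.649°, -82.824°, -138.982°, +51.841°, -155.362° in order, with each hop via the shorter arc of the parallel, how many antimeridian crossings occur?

2

Leg 1: -151.649° → -82.824°, shortest Δλ = 68.825° (east) — does not cross 180°.
Leg 2: -82.824° → -138.982°, shortest Δλ = -56.158° (west) — does not cross 180°.
Leg 3: -138.982° → +51.841°, shortest Δλ = -169.177° (west) — crosses 180°.
Leg 4: +51.841° → -155.362°, shortest Δλ = 152.797° (east) — crosses 180°.
Total crossings: 2.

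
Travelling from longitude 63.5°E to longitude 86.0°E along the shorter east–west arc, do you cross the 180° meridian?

Signed shortest Δλ = ((86.0 − 63.5 + 180) mod 360) − 180 = 22.5°.
Going east by 22.5° from +63.5° reaches +86.0° without touching 180°.

No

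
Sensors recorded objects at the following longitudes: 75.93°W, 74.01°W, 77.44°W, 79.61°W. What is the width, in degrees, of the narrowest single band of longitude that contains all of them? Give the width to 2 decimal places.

Sort the longitudes: -79.61°, -77.44°, -75.93°, -74.01°.
Eastward gaps between consecutive values (wrapping around): 2.17°, 1.51°, 1.92°, 354.40°.
Largest gap = 354.40° ⇒ minimal covering band is its complement: 360° − 354.40° = 5.60°.
Band runs from -79.61° eastward to -74.01°.

5.60°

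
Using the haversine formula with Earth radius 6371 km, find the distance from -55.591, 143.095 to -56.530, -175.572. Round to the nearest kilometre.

Δλ = -175.572 − 143.095 = -318.667°; wrapped into (−180°, 180°]: 41.333°.
Δφ = -56.530 − -55.591 = -0.939°.
a = sin²(Δφ/2) + cos φ₁ · cos φ₂ · sin²(Δλ/2) = 0.038886.
c = 2·atan2(√a, √(1−a)) = 0.39699 rad → d = 6371·c ≈ 2529.23 km.

2529 km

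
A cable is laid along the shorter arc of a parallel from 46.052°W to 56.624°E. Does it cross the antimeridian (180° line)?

No

Signed shortest Δλ = ((56.624 − -46.052 + 180) mod 360) − 180 = 102.676°.
Going east by 102.676° from -46.052° reaches +56.624° without touching 180°.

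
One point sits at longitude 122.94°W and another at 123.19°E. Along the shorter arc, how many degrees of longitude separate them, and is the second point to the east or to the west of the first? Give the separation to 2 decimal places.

Raw difference: 123.19 − -122.94 = 246.13°.
Normalise into (−180°, 180°]: 246.13° − 360° = -113.87°.
Negative ⇒ the second point lies to the west; separation 113.87°.

113.87° west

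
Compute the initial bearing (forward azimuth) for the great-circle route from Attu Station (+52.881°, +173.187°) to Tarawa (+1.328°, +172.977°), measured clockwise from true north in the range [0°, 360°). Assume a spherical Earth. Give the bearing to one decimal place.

180.3°

Δλ = 172.977 − 173.187 = -0.210°.
θ = atan2( sin Δλ · cos φ₂ , cos φ₁ · sin φ₂ − sin φ₁ · cos φ₂ · cos Δλ )
  = atan2(-0.00366, -0.78318) = -179.732° → normalised to [0°, 360°): 180.268°.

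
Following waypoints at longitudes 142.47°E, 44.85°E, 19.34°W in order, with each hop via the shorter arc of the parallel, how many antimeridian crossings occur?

0

Leg 1: +142.47° → +44.85°, shortest Δλ = -97.62° (west) — does not cross 180°.
Leg 2: +44.85° → -19.34°, shortest Δλ = -64.19° (west) — does not cross 180°.
Total crossings: 0.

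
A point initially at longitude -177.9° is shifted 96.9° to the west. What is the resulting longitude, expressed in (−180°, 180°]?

Start at -177.9°; shift −96.9° → -274.8°.
-274.8° lies outside (−180°, 180°]; add 360° → +85.2°.

+85.2°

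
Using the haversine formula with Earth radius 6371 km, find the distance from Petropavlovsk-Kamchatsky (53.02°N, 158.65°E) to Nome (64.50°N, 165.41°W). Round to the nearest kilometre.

2386 km

Δλ = -165.41 − 158.65 = -324.06°; wrapped into (−180°, 180°]: 35.94°.
Δφ = 64.50 − 53.02 = 11.48°.
a = sin²(Δφ/2) + cos φ₁ · cos φ₂ · sin²(Δλ/2) = 0.034652.
c = 2·atan2(√a, √(1−a)) = 0.37449 rad → d = 6371·c ≈ 2385.86 km.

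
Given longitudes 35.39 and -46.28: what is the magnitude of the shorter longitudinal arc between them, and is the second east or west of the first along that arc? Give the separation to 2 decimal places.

81.67° west

Raw difference: -46.28 − 35.39 = -81.67°.
Normalise into (−180°, 180°]: -81.67° stays -81.67°.
Negative ⇒ the second point lies to the west; separation 81.67°.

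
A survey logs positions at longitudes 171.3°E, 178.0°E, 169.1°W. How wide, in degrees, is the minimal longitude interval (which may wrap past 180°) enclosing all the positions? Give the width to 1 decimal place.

19.6°

Sort the longitudes: -169.1°, +171.3°, +178.0°.
Eastward gaps between consecutive values (wrapping around): 340.4°, 6.7°, 12.9°.
Largest gap = 340.4° ⇒ minimal covering band is its complement: 360° − 340.4° = 19.6°.
Band runs from +171.3° eastward to -169.1°, crossing the antimeridian.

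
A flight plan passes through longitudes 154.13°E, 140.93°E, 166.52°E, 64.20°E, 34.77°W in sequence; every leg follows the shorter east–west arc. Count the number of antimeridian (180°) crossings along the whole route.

Leg 1: +154.13° → +140.93°, shortest Δλ = -13.2° (west) — does not cross 180°.
Leg 2: +140.93° → +166.52°, shortest Δλ = 25.59° (east) — does not cross 180°.
Leg 3: +166.52° → +64.20°, shortest Δλ = -102.32° (west) — does not cross 180°.
Leg 4: +64.20° → -34.77°, shortest Δλ = -98.97° (west) — does not cross 180°.
Total crossings: 0.

0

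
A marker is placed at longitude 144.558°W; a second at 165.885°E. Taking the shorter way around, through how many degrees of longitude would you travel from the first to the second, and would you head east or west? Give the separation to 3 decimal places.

Raw difference: 165.885 − -144.558 = 310.443°.
Normalise into (−180°, 180°]: 310.443° − 360° = -49.557°.
Negative ⇒ the second point lies to the west; separation 49.557°.

49.557° west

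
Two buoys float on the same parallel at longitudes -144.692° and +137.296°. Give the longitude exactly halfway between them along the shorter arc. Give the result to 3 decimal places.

+176.302°

Signed shortest Δλ from -144.692° to +137.296° is -78.012°.
Midpoint longitude = -144.692° + (-78.012°)/2 = -144.692° − 39.006° = -183.698°.
Normalise into (−180°, 180°]: +176.302°.
(The naïve average (-144.692 + +137.296)/2 = -3.698° is on the wrong side of the globe.)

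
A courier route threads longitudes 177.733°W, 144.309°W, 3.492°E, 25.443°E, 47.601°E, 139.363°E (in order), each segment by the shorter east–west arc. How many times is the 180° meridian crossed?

Leg 1: -177.733° → -144.309°, shortest Δλ = 33.424° (east) — does not cross 180°.
Leg 2: -144.309° → +3.492°, shortest Δλ = 147.801° (east) — does not cross 180°.
Leg 3: +3.492° → +25.443°, shortest Δλ = 21.951° (east) — does not cross 180°.
Leg 4: +25.443° → +47.601°, shortest Δλ = 22.158° (east) — does not cross 180°.
Leg 5: +47.601° → +139.363°, shortest Δλ = 91.762° (east) — does not cross 180°.
Total crossings: 0.

0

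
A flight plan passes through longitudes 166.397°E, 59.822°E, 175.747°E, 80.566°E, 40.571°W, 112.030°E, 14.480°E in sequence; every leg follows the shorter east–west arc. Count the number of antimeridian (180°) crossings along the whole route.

Leg 1: +166.397° → +59.822°, shortest Δλ = -106.575° (west) — does not cross 180°.
Leg 2: +59.822° → +175.747°, shortest Δλ = 115.925° (east) — does not cross 180°.
Leg 3: +175.747° → +80.566°, shortest Δλ = -95.181° (west) — does not cross 180°.
Leg 4: +80.566° → -40.571°, shortest Δλ = -121.137° (west) — does not cross 180°.
Leg 5: -40.571° → +112.030°, shortest Δλ = 152.601° (east) — does not cross 180°.
Leg 6: +112.030° → +14.480°, shortest Δλ = -97.55° (west) — does not cross 180°.
Total crossings: 0.

0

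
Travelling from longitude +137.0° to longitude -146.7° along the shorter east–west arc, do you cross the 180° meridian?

Naïve |-146.7 − 137.0| = 283.7° > 180°, so the shorter arc goes the other way round — across 180°.
Signed shortest Δλ = ((-146.7 − 137.0 + 180) mod 360) − 180 = 76.3°.
Going east by 76.3° from +137.0° passes through 180° before reaching -146.7°.

Yes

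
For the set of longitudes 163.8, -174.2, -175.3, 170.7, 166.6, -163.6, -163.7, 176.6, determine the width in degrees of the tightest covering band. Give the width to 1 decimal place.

Sort the longitudes: -175.3°, -174.2°, -163.7°, -163.6°, +163.8°, +166.6°, +170.7°, +176.6°.
Eastward gaps between consecutive values (wrapping around): 1.1°, 10.5°, 0.1°, 327.4°, 2.8°, 4.1°, 5.9°, 8.1°.
Largest gap = 327.4° ⇒ minimal covering band is its complement: 360° − 327.4° = 32.6°.
Band runs from +163.8° eastward to -163.6°, crossing the antimeridian.

32.6°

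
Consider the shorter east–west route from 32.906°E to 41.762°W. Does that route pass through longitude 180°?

No

Signed shortest Δλ = ((-41.762 − 32.906 + 180) mod 360) − 180 = -74.668°.
Going west by 74.668° from +32.906° reaches -41.762° without touching 180°.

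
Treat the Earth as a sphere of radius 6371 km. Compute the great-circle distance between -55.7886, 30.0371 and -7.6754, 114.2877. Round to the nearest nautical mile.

Δλ = 114.2877 − 30.0371 = 84.2506°.
Δφ = -7.6754 − -55.7886 = 48.1132°.
a = sin²(Δφ/2) + cos φ₁ · cos φ₂ · sin²(Δλ/2) = 0.416865.
c = 2·atan2(√a, √(1−a)) = 1.40375 rad → d = 6371·c ≈ 8943.29 km ≈ 4828.99 nmi.

4829 nmi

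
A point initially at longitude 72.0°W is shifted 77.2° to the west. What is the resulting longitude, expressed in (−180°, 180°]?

Start at -72.0°; shift −77.2° → -149.2°.
-149.2° already lies in (−180°, 180°].

149.2°W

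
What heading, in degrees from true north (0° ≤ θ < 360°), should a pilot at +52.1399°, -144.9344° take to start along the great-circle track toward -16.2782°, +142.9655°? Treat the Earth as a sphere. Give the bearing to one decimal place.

Δλ = 142.9655 − -144.9344 = 287.8999°; wrapped into (−180°, 180°]: -72.1001°.
θ = atan2( sin Δλ · cos φ₂ , cos φ₁ · sin φ₂ − sin φ₁ · cos φ₂ · cos Δλ )
  = atan2(-0.91345, -0.40496) = -113.909° → normalised to [0°, 360°): 246.091°.

246.1°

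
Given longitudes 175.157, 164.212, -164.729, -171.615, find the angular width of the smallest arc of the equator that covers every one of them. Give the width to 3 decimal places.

Sort the longitudes: -171.615°, -164.729°, +164.212°, +175.157°.
Eastward gaps between consecutive values (wrapping around): 6.886°, 328.941°, 10.945°, 13.228°.
Largest gap = 328.941° ⇒ minimal covering band is its complement: 360° − 328.941° = 31.059°.
Band runs from +164.212° eastward to -164.729°, crossing the antimeridian.

31.059°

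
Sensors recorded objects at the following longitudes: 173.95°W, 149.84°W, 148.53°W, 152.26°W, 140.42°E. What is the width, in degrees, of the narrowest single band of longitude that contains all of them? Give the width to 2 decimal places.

71.05°

Sort the longitudes: -173.95°, -152.26°, -149.84°, -148.53°, +140.42°.
Eastward gaps between consecutive values (wrapping around): 21.69°, 2.42°, 1.31°, 288.95°, 45.63°.
Largest gap = 288.95° ⇒ minimal covering band is its complement: 360° − 288.95° = 71.05°.
Band runs from +140.42° eastward to -148.53°, crossing the antimeridian.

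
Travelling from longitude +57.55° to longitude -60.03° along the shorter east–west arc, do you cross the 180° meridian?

Signed shortest Δλ = ((-60.03 − 57.55 + 180) mod 360) − 180 = -117.58°.
Going west by 117.58° from +57.55° reaches -60.03° without touching 180°.

No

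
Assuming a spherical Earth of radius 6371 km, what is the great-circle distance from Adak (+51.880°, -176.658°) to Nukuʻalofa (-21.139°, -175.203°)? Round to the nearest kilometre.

Δλ = -175.203 − -176.658 = 1.455°.
Δφ = -21.139 − 51.880 = -73.019°.
a = sin²(Δφ/2) + cos φ₁ · cos φ₂ · sin²(Δλ/2) = 0.354066.
c = 2·atan2(√a, √(1−a)) = 1.27462 rad → d = 6371·c ≈ 8120.58 km.

8121 km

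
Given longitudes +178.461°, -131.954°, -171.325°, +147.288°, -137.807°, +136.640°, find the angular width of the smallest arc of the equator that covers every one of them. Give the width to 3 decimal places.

Sort the longitudes: -171.325°, -137.807°, -131.954°, +136.640°, +147.288°, +178.461°.
Eastward gaps between consecutive values (wrapping around): 33.518°, 5.853°, 268.594°, 10.648°, 31.173°, 10.214°.
Largest gap = 268.594° ⇒ minimal covering band is its complement: 360° − 268.594° = 91.406°.
Band runs from +136.640° eastward to -131.954°, crossing the antimeridian.

91.406°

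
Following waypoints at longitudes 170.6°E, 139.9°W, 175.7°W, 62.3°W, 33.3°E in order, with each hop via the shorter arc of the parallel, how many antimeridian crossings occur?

Leg 1: +170.6° → -139.9°, shortest Δλ = 49.5° (east) — crosses 180°.
Leg 2: -139.9° → -175.7°, shortest Δλ = -35.8° (west) — does not cross 180°.
Leg 3: -175.7° → -62.3°, shortest Δλ = 113.4° (east) — does not cross 180°.
Leg 4: -62.3° → +33.3°, shortest Δλ = 95.6° (east) — does not cross 180°.
Total crossings: 1.

1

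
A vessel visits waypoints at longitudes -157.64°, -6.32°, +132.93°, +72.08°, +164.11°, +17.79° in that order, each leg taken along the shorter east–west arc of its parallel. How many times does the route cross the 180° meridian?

0

Leg 1: -157.64° → -6.32°, shortest Δλ = 151.32° (east) — does not cross 180°.
Leg 2: -6.32° → +132.93°, shortest Δλ = 139.25° (east) — does not cross 180°.
Leg 3: +132.93° → +72.08°, shortest Δλ = -60.85° (west) — does not cross 180°.
Leg 4: +72.08° → +164.11°, shortest Δλ = 92.03° (east) — does not cross 180°.
Leg 5: +164.11° → +17.79°, shortest Δλ = -146.32° (west) — does not cross 180°.
Total crossings: 0.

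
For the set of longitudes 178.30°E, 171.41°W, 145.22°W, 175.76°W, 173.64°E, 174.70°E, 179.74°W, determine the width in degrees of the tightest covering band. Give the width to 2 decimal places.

Sort the longitudes: -179.74°, -175.76°, -171.41°, -145.22°, +173.64°, +174.70°, +178.30°.
Eastward gaps between consecutive values (wrapping around): 3.98°, 4.35°, 26.19°, 318.86°, 1.06°, 3.60°, 1.96°.
Largest gap = 318.86° ⇒ minimal covering band is its complement: 360° − 318.86° = 41.14°.
Band runs from +173.64° eastward to -145.22°, crossing the antimeridian.

41.14°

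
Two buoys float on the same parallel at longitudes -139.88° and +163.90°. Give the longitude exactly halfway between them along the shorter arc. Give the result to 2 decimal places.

Signed shortest Δλ from -139.88° to +163.90° is -56.22°.
Midpoint longitude = -139.88° + (-56.22°)/2 = -139.88° − 28.11° = -167.99°.
(The naïve average (-139.88 + +163.90)/2 = 12.01° is on the wrong side of the globe.)

-167.99°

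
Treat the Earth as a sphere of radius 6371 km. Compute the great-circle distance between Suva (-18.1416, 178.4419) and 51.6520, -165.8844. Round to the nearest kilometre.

Δλ = -165.8844 − 178.4419 = -344.3263°; wrapped into (−180°, 180°]: 15.6737°.
Δφ = 51.6520 − -18.1416 = 69.7936°.
a = sin²(Δφ/2) + cos φ₁ · cos φ₂ · sin²(Δλ/2) = 0.338260.
c = 2·atan2(√a, √(1−a)) = 1.24139 rad → d = 6371·c ≈ 7908.91 km.

7909 km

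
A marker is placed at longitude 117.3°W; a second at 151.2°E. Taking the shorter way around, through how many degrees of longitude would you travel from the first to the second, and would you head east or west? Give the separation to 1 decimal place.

91.5° west

Raw difference: 151.2 − -117.3 = 268.5°.
Normalise into (−180°, 180°]: 268.5° − 360° = -91.5°.
Negative ⇒ the second point lies to the west; separation 91.5°.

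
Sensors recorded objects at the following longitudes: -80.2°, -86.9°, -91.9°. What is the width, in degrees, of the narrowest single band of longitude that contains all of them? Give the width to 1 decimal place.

11.7°

Sort the longitudes: -91.9°, -86.9°, -80.2°.
Eastward gaps between consecutive values (wrapping around): 5.0°, 6.7°, 348.3°.
Largest gap = 348.3° ⇒ minimal covering band is its complement: 360° − 348.3° = 11.7°.
Band runs from -91.9° eastward to -80.2°.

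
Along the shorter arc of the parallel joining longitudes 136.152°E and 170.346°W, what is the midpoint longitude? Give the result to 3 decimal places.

162.903°E

Signed shortest Δλ from +136.152° to -170.346° is +53.502°.
Midpoint longitude = +136.152° + (+53.502°)/2 = +136.152° + 26.751° = +162.903°.
(The naïve average (+136.152 + -170.346)/2 = -17.097° is on the wrong side of the globe.)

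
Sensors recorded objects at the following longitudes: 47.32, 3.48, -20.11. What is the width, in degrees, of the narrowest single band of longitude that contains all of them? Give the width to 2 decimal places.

67.43°

Sort the longitudes: -20.11°, +3.48°, +47.32°.
Eastward gaps between consecutive values (wrapping around): 23.59°, 43.84°, 292.57°.
Largest gap = 292.57° ⇒ minimal covering band is its complement: 360° − 292.57° = 67.43°.
Band runs from -20.11° eastward to +47.32°.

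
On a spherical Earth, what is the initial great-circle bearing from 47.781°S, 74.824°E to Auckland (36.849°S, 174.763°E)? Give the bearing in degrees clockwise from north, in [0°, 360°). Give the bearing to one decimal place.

Δλ = 174.763 − 74.824 = 99.939°.
θ = atan2( sin Δλ · cos φ₂ , cos φ₁ · sin φ₂ − sin φ₁ · cos φ₂ · cos Δλ )
  = atan2(0.78821, -0.50527) = 122.661° → normalised to [0°, 360°): 122.661°.

122.7°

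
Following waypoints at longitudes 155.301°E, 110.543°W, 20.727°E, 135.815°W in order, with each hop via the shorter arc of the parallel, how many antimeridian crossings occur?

Leg 1: +155.301° → -110.543°, shortest Δλ = 94.156° (east) — crosses 180°.
Leg 2: -110.543° → +20.727°, shortest Δλ = 131.27° (east) — does not cross 180°.
Leg 3: +20.727° → -135.815°, shortest Δλ = -156.542° (west) — does not cross 180°.
Total crossings: 1.

1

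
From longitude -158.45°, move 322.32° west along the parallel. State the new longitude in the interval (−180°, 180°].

-120.77°

Start at -158.45°; shift −322.32° → -480.77°.
-480.77° lies outside (−180°, 180°]; add 360° → -120.77°.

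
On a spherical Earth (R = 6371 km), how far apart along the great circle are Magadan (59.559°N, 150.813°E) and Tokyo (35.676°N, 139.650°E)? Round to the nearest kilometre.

2776 km

Δλ = 139.650 − 150.813 = -11.163°.
Δφ = 35.676 − 59.559 = -23.883°.
a = sin²(Δφ/2) + cos φ₁ · cos φ₂ · sin²(Δλ/2) = 0.046706.
c = 2·atan2(√a, √(1−a)) = 0.43567 rad → d = 6371·c ≈ 2775.65 km.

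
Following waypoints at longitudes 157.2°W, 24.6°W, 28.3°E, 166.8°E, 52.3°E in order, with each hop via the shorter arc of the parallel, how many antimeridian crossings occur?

Leg 1: -157.2° → -24.6°, shortest Δλ = 132.6° (east) — does not cross 180°.
Leg 2: -24.6° → +28.3°, shortest Δλ = 52.9° (east) — does not cross 180°.
Leg 3: +28.3° → +166.8°, shortest Δλ = 138.5° (east) — does not cross 180°.
Leg 4: +166.8° → +52.3°, shortest Δλ = -114.5° (west) — does not cross 180°.
Total crossings: 0.

0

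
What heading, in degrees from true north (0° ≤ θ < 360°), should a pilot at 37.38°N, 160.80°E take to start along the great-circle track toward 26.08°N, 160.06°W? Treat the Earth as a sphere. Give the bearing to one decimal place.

Δλ = -160.06 − 160.80 = -320.86°; wrapped into (−180°, 180°]: 39.14°.
θ = atan2( sin Δλ · cos φ₂ , cos φ₁ · sin φ₂ − sin φ₁ · cos φ₂ · cos Δλ )
  = atan2(0.56695, -0.07359) = 97.395° → normalised to [0°, 360°): 97.395°.

97.4°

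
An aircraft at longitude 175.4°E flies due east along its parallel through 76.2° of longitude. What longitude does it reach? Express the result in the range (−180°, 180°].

108.4°W

Start at +175.4°; shift +76.2° → +251.6°.
+251.6° lies outside (−180°, 180°]; subtract 360° → -108.4°.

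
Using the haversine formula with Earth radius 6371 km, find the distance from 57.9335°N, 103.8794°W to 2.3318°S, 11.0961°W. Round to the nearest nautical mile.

Δλ = -11.0961 − -103.8794 = 92.7833°.
Δφ = -2.3318 − 57.9335 = -60.2653°.
a = sin²(Δφ/2) + cos φ₁ · cos φ₂ · sin²(Δλ/2) = 0.530119.
c = 2·atan2(√a, √(1−a)) = 1.63107 rad → d = 6371·c ≈ 10391.55 km ≈ 5610.99 nmi.

5611 nmi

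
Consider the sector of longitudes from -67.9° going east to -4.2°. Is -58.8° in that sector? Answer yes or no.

Band width going east from -67.9° to -4.2°: ((-4.2 − -67.9) mod 360) = 63.7°.
Offset of -58.8° east of the west edge: ((-58.8 − -67.9) mod 360) = 9.1°.
9.1° ≤ 63.7° ⇒ inside.

Yes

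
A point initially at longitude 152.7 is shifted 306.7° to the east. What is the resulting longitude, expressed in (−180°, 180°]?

+99.4°

Start at +152.7°; shift +306.7° → +459.4°.
+459.4° lies outside (−180°, 180°]; subtract 360° → +99.4°.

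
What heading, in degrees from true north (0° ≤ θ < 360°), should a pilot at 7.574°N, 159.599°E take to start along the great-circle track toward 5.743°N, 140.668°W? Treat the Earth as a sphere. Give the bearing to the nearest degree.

88°

Δλ = -140.668 − 159.599 = -300.267°; wrapped into (−180°, 180°]: 59.733°.
θ = atan2( sin Δλ · cos φ₂ , cos φ₁ · sin φ₂ − sin φ₁ · cos φ₂ · cos Δλ )
  = atan2(0.85935, 0.03309) = 87.795° → normalised to [0°, 360°): 87.795°.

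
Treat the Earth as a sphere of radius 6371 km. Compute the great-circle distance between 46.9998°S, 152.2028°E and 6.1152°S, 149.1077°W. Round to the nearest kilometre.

Δλ = -149.1077 − 152.2028 = -301.3105°; wrapped into (−180°, 180°]: 58.6895°.
Δφ = -6.1152 − -46.9998 = 40.8846°.
a = sin²(Δφ/2) + cos φ₁ · cos φ₂ · sin²(Δλ/2) = 0.284844.
c = 2·atan2(√a, √(1−a)) = 1.12596 rad → d = 6371·c ≈ 7173.48 km.

7173 km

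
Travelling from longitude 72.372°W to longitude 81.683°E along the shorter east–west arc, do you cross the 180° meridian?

Signed shortest Δλ = ((81.683 − -72.372 + 180) mod 360) − 180 = 154.055°.
Going east by 154.055° from -72.372° reaches +81.683° without touching 180°.

No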